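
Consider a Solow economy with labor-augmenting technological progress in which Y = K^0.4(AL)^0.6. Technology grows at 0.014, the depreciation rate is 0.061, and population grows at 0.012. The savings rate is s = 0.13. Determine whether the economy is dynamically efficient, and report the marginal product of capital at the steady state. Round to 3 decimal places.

dynamically efficient; MPK ≈ 0.268

The effective depreciation rate is n + g + δ = 0.012 + 0.014 + 0.061 = 0.087.
Steady-state k*: s·k^0.4 = 0.087·k gives k* = (0.13/0.087)^(1/0.6) ≈ 1.9530.
MPK = 0.4·1.9530^(-0.6) ≈ 0.2677.
MPK > n+g+δ = 0.087, so the economy is dynamically efficient (under-saving).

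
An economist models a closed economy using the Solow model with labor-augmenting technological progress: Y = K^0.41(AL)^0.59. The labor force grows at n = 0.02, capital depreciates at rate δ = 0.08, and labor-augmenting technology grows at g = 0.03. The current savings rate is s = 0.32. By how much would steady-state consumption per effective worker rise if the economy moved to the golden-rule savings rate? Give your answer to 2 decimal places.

Δc ≈ 0.04

Capital per effective worker breaks even when investment replaces (n + g + δ)·k; here n + g + δ = 0.13.
Current steady state (s = 0.32): k* = (0.32/0.13)^(1/0.59) ≈ 4.6032, y* = 4.6032^0.41 ≈ 1.8701, c* = (1−0.32)·1.8701 ≈ 1.2716.
Setting f'(k) = n+g+δ gives 0.41·k^(0.41−1) = 0.13, hence k_gold = (0.41/0.13)^(1/0.59) ≈ 7.0064.
y_gold = 7.0064^0.41 ≈ 2.2215, c_gold = y_gold − 0.13·k_gold ≈ 1.3107.
Gain: Δc = 1.3107 − 1.2716 ≈ 0.0391.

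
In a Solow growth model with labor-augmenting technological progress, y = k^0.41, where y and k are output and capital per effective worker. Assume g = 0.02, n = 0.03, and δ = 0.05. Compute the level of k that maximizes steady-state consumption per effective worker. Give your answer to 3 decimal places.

k_gold ≈ 10.930

Break-even investment rate: n + g + δ = 0.03 + 0.02 + 0.05 = 0.1.
Maximizing c = f(k) − (n+g+δ)·k gives f'(k) = n+g+δ, i.e. 0.41·k^(0.41−1) = 0.1, so k_gold = (0.41/0.1)^(1/0.59) ≈ 10.9299.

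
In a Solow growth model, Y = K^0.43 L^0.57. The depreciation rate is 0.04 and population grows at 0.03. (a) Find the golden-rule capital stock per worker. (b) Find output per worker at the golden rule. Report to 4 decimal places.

Break-even investment rate: n + δ = 0.03 + 0.04 = 0.07.
Setting f'(k) = n+δ gives 0.43·k^(0.43−1) = 0.07, hence k_gold = (0.43/0.07)^(1/0.57) ≈ 24.1605.
y_gold = 24.1605^0.43 ≈ 3.9331.

(a) k_gold ≈ 24.1605; (b) y_gold ≈ 3.9331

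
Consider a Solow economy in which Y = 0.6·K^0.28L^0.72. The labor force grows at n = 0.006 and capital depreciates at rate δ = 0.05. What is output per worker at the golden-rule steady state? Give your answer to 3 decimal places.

y_gold ≈ 0.920

The effective depreciation rate is n + δ = 0.006 + 0.05 = 0.056.
Maximizing c = f(k) − (n+δ)·k gives f'(k) = n+δ, i.e. 0.28·0.6·k^(0.28−1) = 0.056, so k_gold = (0.28·0.6/0.056)^(1/0.72) ≈ 4.5991.
Output: y_gold = 0.6·k_gold^0.28 = 0.6·4.5991^0.28 ≈ 0.9198.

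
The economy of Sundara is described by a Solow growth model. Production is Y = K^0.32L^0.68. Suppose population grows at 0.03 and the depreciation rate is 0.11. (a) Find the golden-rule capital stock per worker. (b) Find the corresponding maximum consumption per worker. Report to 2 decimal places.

(a) k_gold ≈ 3.37; (b) c_gold ≈ 1.00

The effective depreciation rate is n + δ = 0.03 + 0.11 = 0.14.
Setting f'(k) = n+δ gives 0.32·k^(0.32−1) = 0.14, hence k_gold = (0.32/0.14)^(1/0.68) ≈ 3.3727.
y_gold = 3.3727^0.32 ≈ 1.4755; c_gold = y_gold − 0.14·k_gold ≈ 1.0034.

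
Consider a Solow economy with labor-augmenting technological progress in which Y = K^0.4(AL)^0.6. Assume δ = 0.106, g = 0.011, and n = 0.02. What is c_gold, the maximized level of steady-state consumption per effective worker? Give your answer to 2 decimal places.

c_gold ≈ 1.23

Break-even investment rate: n + g + δ = 0.02 + 0.011 + 0.106 = 0.137.
At the golden rule the marginal product of capital equals n+g+δ: 0.4·k^(0.4−1) = 0.137. Solving, k_gold = (0.4/0.137)^(1/0.6) ≈ 5.9644.
y_gold = 5.9644^0.4 ≈ 2.0428.
c_gold = y_gold − (n+g+δ)·k_gold = 2.0428 − 0.137·5.9644 ≈ 1.2257.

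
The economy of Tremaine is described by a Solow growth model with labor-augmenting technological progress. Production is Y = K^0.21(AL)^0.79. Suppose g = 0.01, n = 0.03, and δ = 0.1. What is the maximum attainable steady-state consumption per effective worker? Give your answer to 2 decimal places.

c_gold ≈ 0.88

The effective depreciation rate is n + g + δ = 0.03 + 0.01 + 0.1 = 0.14.
Maximizing c = f(k) − (n+g+δ)·k gives f'(k) = n+g+δ, i.e. 0.21·k^(0.21−1) = 0.14, so k_gold = (0.21/0.14)^(1/0.79) ≈ 1.6707.
y_gold = 1.6707^0.21 ≈ 1.1138.
c_gold = y_gold − (n+g+δ)·k_gold = 1.1138 − 0.14·1.6707 ≈ 0.8799.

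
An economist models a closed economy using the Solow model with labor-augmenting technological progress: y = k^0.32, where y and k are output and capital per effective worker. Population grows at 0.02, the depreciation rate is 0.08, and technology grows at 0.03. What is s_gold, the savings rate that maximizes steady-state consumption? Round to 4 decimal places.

Break-even investment rate: n + g + δ = 0.02 + 0.03 + 0.08 = 0.13.
At the golden rule MPK = n+g+δ, and in any Cobb-Douglas steady state s = (n+g+δ)·k/y = MPK·k/y = capital's share 0.32.

s_gold = 0.3200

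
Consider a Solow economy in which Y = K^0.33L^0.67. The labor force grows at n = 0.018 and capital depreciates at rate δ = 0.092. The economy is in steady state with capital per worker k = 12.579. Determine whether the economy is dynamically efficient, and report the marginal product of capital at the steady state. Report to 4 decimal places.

dynamically inefficient; MPK ≈ 0.0605

Capital per worker breaks even when investment replaces (n + δ)·k; here n + δ = 0.11.
MPK = 0.33·k^(0.33−1) = 0.33·12.579^(-0.67) ≈ 0.0605.
MPK < 0.11, so the economy is dynamically inefficient (over-saving).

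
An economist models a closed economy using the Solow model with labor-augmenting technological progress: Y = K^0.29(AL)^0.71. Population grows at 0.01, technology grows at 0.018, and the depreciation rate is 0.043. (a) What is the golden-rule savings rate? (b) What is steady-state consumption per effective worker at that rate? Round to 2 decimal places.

(a) s_gold = 0.29; (b) c_gold ≈ 1.26

Break-even investment rate: n + g + δ = 0.01 + 0.018 + 0.043 = 0.071.
For Cobb-Douglas, s_gold equals capital's share: s_gold = 0.29.
At the golden rule the marginal product of capital equals n+g+δ: 0.29·k^(0.29−1) = 0.071. Solving, k_gold = (0.29/0.071)^(1/0.71) ≈ 7.2570.
y_gold = 7.2570^0.29 ≈ 1.7767; c_gold = (1−0.29)·y_gold ≈ 1.2615.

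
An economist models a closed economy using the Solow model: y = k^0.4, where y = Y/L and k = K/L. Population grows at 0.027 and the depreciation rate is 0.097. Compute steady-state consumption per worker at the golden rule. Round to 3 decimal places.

c_gold ≈ 1.310

Break-even investment rate: n + δ = 0.027 + 0.097 = 0.124.
Setting f'(k) = n+δ gives 0.4·k^(0.4−1) = 0.124, hence k_gold = (0.4/0.124)^(1/0.6) ≈ 7.0426.
y_gold = 7.0426^0.4 ≈ 2.1832.
c_gold = y_gold − (n+δ)·k_gold = 2.1832 − 0.124·7.0426 ≈ 1.3099.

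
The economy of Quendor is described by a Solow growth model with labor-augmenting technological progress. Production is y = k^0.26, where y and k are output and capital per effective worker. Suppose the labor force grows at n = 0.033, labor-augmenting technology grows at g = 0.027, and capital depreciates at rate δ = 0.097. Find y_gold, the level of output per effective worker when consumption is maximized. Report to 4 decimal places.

y_gold ≈ 1.1939

n + g + δ = 0.033 + 0.027 + 0.097 = 0.157.
At the golden rule the marginal product of capital equals n+g+δ: 0.26·k^(0.26−1) = 0.157. Solving, k_gold = (0.26/0.157)^(1/0.74) ≈ 1.9772.
Output: y_gold = k_gold^0.26 = 1.9772^0.26 ≈ 1.1939.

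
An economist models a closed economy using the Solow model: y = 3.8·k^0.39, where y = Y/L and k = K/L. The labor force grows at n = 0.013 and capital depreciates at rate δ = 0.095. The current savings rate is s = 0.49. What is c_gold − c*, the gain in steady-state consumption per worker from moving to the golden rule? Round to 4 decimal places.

n + δ = 0.013 + 0.095 = 0.108.
Current steady state (s = 0.49): k* = (0.49·3.8/0.108)^(1/0.61) ≈ 106.4488, y* = 3.8·106.4488^0.39 ≈ 23.4622, c* = (1−0.49)·23.4622 ≈ 11.9657.
At the golden rule the marginal product of capital equals n+δ: 0.39·3.8·k^(0.39−1) = 0.108. Solving, k_gold = (0.39·3.8/0.108)^(1/0.61) ≈ 73.2201.
y_gold = 3.8·73.2201^0.39 ≈ 20.2763, c_gold = y_gold − 0.108·k_gold ≈ 12.3686.
Gain: Δc = 12.3686 − 11.9657 ≈ 0.4028.

Δc ≈ 0.4028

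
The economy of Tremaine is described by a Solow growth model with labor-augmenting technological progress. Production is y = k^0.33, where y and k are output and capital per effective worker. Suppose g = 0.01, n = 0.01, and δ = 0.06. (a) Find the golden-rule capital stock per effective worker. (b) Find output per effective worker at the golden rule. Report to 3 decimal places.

Capital per effective worker breaks even when investment replaces (n + g + δ)·k; here n + g + δ = 0.08.
Maximizing c = f(k) − (n+g+δ)·k gives f'(k) = n+g+δ, i.e. 0.33·k^(0.33−1) = 0.08, so k_gold = (0.33/0.08)^(1/0.67) ≈ 8.2898.
y_gold = 8.2898^0.33 ≈ 2.0096.

(a) k_gold ≈ 8.290; (b) y_gold ≈ 2.010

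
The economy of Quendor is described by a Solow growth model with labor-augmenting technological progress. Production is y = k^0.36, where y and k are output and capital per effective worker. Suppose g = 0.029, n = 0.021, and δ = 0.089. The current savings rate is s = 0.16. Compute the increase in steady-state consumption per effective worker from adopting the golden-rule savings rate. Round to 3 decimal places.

n + g + δ = 0.021 + 0.029 + 0.089 = 0.139.
Current steady state (s = 0.16): k* = (0.16/0.139)^(1/0.64) ≈ 1.2459, y* = 1.2459^0.36 ≈ 1.0824, c* = (1−0.16)·1.0824 ≈ 0.9092.
Golden rule sets MPK = n+g+δ: 0.36·k^(0.36−1) = 0.139, so k_gold = (0.36/0.139)^(1/0.64) ≈ 4.4235.
y_gold = 4.4235^0.36 ≈ 1.7079, c_gold = y_gold − 0.139·k_gold ≈ 1.0931.
Gain: Δc = 1.0931 − 0.9092 ≈ 0.1839.

Δc ≈ 0.184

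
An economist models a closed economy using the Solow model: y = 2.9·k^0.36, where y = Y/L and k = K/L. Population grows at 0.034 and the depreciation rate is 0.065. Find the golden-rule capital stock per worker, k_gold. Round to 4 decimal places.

Capital per worker breaks even when investment replaces (n + δ)·k; here n + δ = 0.099.
At the golden rule the marginal product of capital equals n+δ: 0.36·2.9·k^(0.36−1) = 0.099. Solving, k_gold = (0.36·2.9/0.099)^(1/0.64) ≈ 39.6771.

k_gold ≈ 39.6771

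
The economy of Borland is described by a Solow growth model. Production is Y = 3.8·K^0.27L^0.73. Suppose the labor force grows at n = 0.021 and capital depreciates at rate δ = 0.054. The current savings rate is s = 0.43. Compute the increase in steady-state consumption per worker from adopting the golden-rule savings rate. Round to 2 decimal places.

Capital per worker breaks even when investment replaces (n + δ)·k; here n + δ = 0.075.
Current steady state (s = 0.43): k* = (0.43·3.8/0.075)^(1/0.73) ≈ 68.0986, y* = 3.8·68.0986^0.27 ≈ 11.8777, c* = (1−0.43)·11.8777 ≈ 6.7703.
Maximizing c = f(k) − (n+δ)·k gives f'(k) = n+δ, i.e. 0.27·3.8·k^(0.27−1) = 0.075, so k_gold = (0.27·3.8/0.075)^(1/0.73) ≈ 35.9983.
y_gold = 3.8·35.9983^0.27 ≈ 9.9995, c_gold = y_gold − 0.075·k_gold ≈ 7.2997.
Gain: Δc = 7.2997 − 6.7703 ≈ 0.5294.

Δc ≈ 0.53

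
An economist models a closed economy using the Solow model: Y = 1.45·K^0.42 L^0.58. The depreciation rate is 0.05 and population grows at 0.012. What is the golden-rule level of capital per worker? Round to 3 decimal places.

Break-even investment rate: n + δ = 0.012 + 0.05 = 0.062.
At the golden rule the marginal product of capital equals n+δ: 0.42·1.45·k^(0.42−1) = 0.062. Solving, k_gold = (0.42·1.45/0.062)^(1/0.58) ≈ 51.3729.

k_gold ≈ 51.373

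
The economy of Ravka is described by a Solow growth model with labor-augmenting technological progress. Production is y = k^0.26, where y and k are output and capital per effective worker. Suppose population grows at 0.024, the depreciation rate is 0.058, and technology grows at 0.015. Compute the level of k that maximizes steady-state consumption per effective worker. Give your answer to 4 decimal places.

k_gold ≈ 3.7901

Capital per effective worker breaks even when investment replaces (n + g + δ)·k; here n + g + δ = 0.097.
At the golden rule the marginal product of capital equals n+g+δ: 0.26·k^(0.26−1) = 0.097. Solving, k_gold = (0.26/0.097)^(1/0.74) ≈ 3.7901.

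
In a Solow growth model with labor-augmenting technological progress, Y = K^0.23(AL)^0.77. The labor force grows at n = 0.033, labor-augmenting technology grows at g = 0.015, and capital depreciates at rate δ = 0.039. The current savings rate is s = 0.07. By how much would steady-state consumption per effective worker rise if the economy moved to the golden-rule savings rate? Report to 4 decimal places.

Δc ≈ 0.1579

The effective depreciation rate is n + g + δ = 0.033 + 0.015 + 0.039 = 0.087.
Current steady state (s = 0.07): k* = (0.07/0.087)^(1/0.77) ≈ 0.7540, y* = 0.7540^0.23 ≈ 0.9371, c* = (1−0.07)·0.9371 ≈ 0.8715.
At the golden rule the marginal product of capital equals n+g+δ: 0.23·k^(0.23−1) = 0.087. Solving, k_gold = (0.23/0.087)^(1/0.77) ≈ 3.5345.
y_gold = 3.5345^0.23 ≈ 1.3369, c_gold = y_gold − 0.087·k_gold ≈ 1.0294.
Gain: Δc = 1.0294 − 0.8715 ≈ 0.1579.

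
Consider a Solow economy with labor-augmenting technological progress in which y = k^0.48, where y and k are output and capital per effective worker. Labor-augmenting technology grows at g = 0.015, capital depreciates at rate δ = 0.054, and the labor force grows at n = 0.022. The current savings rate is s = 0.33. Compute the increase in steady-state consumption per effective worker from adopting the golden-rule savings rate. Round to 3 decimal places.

Δc ≈ 0.213

The effective depreciation rate is n + g + δ = 0.022 + 0.015 + 0.054 = 0.091.
Current steady state (s = 0.33): k* = (0.33/0.091)^(1/0.52) ≈ 11.9099, y* = 11.9099^0.48 ≈ 3.2842, c* = (1−0.33)·3.2842 ≈ 2.2004.
Maximizing c = f(k) − (n+g+δ)·k gives f'(k) = n+g+δ, i.e. 0.48·k^(0.48−1) = 0.091, so k_gold = (0.48/0.091)^(1/0.52) ≈ 24.4819.
y_gold = 24.4819^0.48 ≈ 4.6414, c_gold = y_gold − 0.091·k_gold ≈ 2.4135.
Gain: Δc = 2.4135 − 2.2004 ≈ 0.2131.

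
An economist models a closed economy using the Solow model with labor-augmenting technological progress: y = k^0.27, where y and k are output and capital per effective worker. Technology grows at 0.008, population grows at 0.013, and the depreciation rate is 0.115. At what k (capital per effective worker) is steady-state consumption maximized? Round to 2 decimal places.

k_gold ≈ 2.56

n + g + δ = 0.013 + 0.008 + 0.115 = 0.136.
Setting f'(k) = n+g+δ gives 0.27·k^(0.27−1) = 0.136, hence k_gold = (0.27/0.136)^(1/0.73) ≈ 2.5585.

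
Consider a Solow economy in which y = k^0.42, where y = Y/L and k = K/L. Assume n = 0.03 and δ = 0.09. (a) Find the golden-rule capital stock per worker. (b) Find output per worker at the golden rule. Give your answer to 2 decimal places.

(a) k_gold ≈ 8.67; (b) y_gold ≈ 2.48

The effective depreciation rate is n + δ = 0.03 + 0.09 = 0.12.
At the golden rule the marginal product of capital equals n+δ: 0.42·k^(0.42−1) = 0.12. Solving, k_gold = (0.42/0.12)^(1/0.58) ≈ 8.6706.
y_gold = 8.6706^0.42 ≈ 2.4773.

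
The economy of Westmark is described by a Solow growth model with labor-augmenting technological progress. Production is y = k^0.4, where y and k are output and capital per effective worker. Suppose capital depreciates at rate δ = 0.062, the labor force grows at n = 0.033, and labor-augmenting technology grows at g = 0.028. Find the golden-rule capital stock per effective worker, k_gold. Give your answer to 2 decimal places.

The effective depreciation rate is n + g + δ = 0.033 + 0.028 + 0.062 = 0.123.
Golden rule sets MPK = n+g+δ: 0.4·k^(0.4−1) = 0.123, so k_gold = (0.4/0.123)^(1/0.6) ≈ 7.1382.

k_gold ≈ 7.14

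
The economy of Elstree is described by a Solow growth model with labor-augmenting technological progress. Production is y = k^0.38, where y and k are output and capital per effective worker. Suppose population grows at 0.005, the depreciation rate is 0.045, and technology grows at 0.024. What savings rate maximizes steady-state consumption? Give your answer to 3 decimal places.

s_gold = 0.380

The effective depreciation rate is n + g + δ = 0.005 + 0.024 + 0.045 = 0.074.
At the golden rule MPK = n+g+δ, and in any Cobb-Douglas steady state s = (n+g+δ)·k/y = MPK·k/y = capital's share 0.38.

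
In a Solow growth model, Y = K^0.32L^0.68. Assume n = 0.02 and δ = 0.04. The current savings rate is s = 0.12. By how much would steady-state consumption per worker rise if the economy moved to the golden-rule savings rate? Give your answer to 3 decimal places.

Δc ≈ 0.276

n + δ = 0.02 + 0.04 = 0.06.
Current steady state (s = 0.12): k* = (0.12/0.06)^(1/0.68) ≈ 2.7713, y* = 2.7713^0.32 ≈ 1.3857, c* = (1−0.12)·1.3857 ≈ 1.2194.
At the golden rule the marginal product of capital equals n+δ: 0.32·k^(0.32−1) = 0.06. Solving, k_gold = (0.32/0.06)^(1/0.68) ≈ 11.7251.
y_gold = 11.7251^0.32 ≈ 2.1985, c_gold = y_gold − 0.06·k_gold ≈ 1.4949.
Gain: Δc = 1.4949 − 1.2194 ≈ 0.2756.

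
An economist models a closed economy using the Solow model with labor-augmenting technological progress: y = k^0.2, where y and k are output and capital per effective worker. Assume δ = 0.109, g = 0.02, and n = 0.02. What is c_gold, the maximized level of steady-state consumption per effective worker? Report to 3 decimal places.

Capital per effective worker breaks even when investment replaces (n + g + δ)·k; here n + g + δ = 0.149.
Golden rule sets MPK = n+g+δ: 0.2·k^(0.2−1) = 0.149, so k_gold = (0.2/0.149)^(1/0.8) ≈ 1.4448.
y_gold = 1.4448^0.2 ≈ 1.0764.
c_gold = y_gold − (n+g+δ)·k_gold = 1.0764 − 0.149·1.4448 ≈ 0.8611.

c_gold ≈ 0.861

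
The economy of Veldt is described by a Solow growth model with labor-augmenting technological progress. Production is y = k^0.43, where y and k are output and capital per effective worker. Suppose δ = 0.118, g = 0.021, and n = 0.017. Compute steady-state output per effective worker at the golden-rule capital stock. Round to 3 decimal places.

n + g + δ = 0.017 + 0.021 + 0.118 = 0.156.
Maximizing c = f(k) − (n+g+δ)·k gives f'(k) = n+g+δ, i.e. 0.43·k^(0.43−1) = 0.156, so k_gold = (0.43/0.156)^(1/0.57) ≈ 5.9229.
Output: y_gold = k_gold^0.43 = 5.9229^0.43 ≈ 2.1488.

y_gold ≈ 2.149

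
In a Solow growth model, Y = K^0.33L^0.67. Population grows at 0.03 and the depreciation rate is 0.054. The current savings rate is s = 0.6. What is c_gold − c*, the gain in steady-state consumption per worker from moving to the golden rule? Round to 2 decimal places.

Δc ≈ 0.26

Capital per worker breaks even when investment replaces (n + δ)·k; here n + δ = 0.084.
Current steady state (s = 0.6): k* = (0.6/0.084)^(1/0.67) ≈ 18.8120, y* = 18.8120^0.33 ≈ 2.6337, c* = (1−0.6)·2.6337 ≈ 1.0535.
Golden rule sets MPK = n+δ: 0.33·k^(0.33−1) = 0.084, so k_gold = (0.33/0.084)^(1/0.67) ≈ 7.7076.
y_gold = 7.7076^0.33 ≈ 1.9619, c_gold = y_gold − 0.084·k_gold ≈ 1.3145.
Gain: Δc = 1.3145 − 1.0535 ≈ 0.2610.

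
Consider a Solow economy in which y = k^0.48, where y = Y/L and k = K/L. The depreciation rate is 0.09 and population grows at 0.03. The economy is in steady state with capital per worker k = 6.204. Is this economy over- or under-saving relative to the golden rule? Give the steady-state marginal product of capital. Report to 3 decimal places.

n + δ = 0.03 + 0.09 = 0.12.
MPK = 0.48·k^(0.48−1) = 0.48·6.204^(-0.52) ≈ 0.1858.
MPK > 0.12, so the economy is dynamically efficient (under-saving).

under-saving; MPK ≈ 0.186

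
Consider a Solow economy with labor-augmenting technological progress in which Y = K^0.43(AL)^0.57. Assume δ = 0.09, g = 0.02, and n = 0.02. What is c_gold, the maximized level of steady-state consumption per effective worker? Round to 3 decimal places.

c_gold ≈ 1.405

Break-even investment rate: n + g + δ = 0.02 + 0.02 + 0.09 = 0.13.
Maximizing c = f(k) − (n+g+δ)·k gives f'(k) = n+g+δ, i.e. 0.43·k^(0.43−1) = 0.13, so k_gold = (0.43/0.13)^(1/0.57) ≈ 8.1554.
y_gold = 8.1554^0.43 ≈ 2.4656.
c_gold = y_gold − (n+g+δ)·k_gold = 2.4656 − 0.13·8.1554 ≈ 1.4054.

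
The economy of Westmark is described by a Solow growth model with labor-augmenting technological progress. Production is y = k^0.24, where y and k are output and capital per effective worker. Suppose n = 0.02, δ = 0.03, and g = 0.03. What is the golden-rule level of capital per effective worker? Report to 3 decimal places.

k_gold ≈ 4.244

The effective depreciation rate is n + g + δ = 0.02 + 0.03 + 0.03 = 0.08.
Maximizing c = f(k) − (n+g+δ)·k gives f'(k) = n+g+δ, i.e. 0.24·k^(0.24−1) = 0.08, so k_gold = (0.24/0.08)^(1/0.76) ≈ 4.2442.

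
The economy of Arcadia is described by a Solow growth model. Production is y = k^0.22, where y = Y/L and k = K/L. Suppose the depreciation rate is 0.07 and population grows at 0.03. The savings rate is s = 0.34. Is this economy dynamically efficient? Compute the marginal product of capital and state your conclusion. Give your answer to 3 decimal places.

Break-even investment rate: n + δ = 0.03 + 0.07 = 0.1.
Steady-state k*: s·k^0.22 = 0.1·k gives k* = (0.34/0.1)^(1/0.78) ≈ 4.8016.
MPK = 0.22·4.8016^(-0.78) ≈ 0.0647.
MPK < n+δ = 0.1, so the economy is dynamically inefficient (over-saving).

dynamically inefficient; MPK ≈ 0.065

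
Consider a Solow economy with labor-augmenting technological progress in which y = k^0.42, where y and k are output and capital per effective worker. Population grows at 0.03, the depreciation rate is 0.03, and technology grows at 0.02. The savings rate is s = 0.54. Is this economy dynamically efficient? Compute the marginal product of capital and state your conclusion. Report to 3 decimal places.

Capital per effective worker breaks even when investment replaces (n + g + δ)·k; here n + g + δ = 0.08.
Steady-state k*: s·k^0.42 = 0.08·k gives k* = (0.54/0.08)^(1/0.58) ≈ 26.9051.
MPK = 0.42·26.9051^(-0.58) ≈ 0.0622.
MPK < n+g+δ = 0.08, so the economy is dynamically inefficient (over-saving).

dynamically inefficient; MPK ≈ 0.062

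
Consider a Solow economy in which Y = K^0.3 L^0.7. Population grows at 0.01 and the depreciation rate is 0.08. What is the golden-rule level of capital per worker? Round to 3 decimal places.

k_gold ≈ 5.584

The effective depreciation rate is n + δ = 0.01 + 0.08 = 0.09.
At the golden rule the marginal product of capital equals n+δ: 0.3·k^(0.3−1) = 0.09. Solving, k_gold = (0.3/0.09)^(1/0.7) ≈ 5.5843.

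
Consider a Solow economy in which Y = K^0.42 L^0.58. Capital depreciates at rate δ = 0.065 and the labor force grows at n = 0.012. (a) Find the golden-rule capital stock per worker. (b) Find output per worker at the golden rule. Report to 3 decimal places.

(a) k_gold ≈ 18.633; (b) y_gold ≈ 3.416

n + δ = 0.012 + 0.065 = 0.077.
At the golden rule the marginal product of capital equals n+δ: 0.42·k^(0.42−1) = 0.077. Solving, k_gold = (0.42/0.077)^(1/0.58) ≈ 18.6326.
y_gold = 18.6326^0.42 ≈ 3.4160.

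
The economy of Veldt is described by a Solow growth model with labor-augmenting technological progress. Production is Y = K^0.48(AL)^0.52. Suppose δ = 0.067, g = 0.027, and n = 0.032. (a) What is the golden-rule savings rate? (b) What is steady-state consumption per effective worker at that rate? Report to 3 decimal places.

Break-even investment rate: n + g + δ = 0.032 + 0.027 + 0.067 = 0.126.
For Cobb-Douglas, s_gold equals capital's share: s_gold = 0.48.
Setting f'(k) = n+g+δ gives 0.48·k^(0.48−1) = 0.126, hence k_gold = (0.48/0.126)^(1/0.52) ≈ 13.0936.
y_gold = 13.0936^0.48 ≈ 3.4371; c_gold = (1−0.48)·y_gold ≈ 1.7873.

(a) s_gold = 0.480; (b) c_gold ≈ 1.787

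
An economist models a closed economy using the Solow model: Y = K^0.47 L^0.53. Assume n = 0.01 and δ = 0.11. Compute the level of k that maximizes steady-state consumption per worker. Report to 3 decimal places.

k_gold ≈ 13.143

The effective depreciation rate is n + δ = 0.01 + 0.11 = 0.12.
Maximizing c = f(k) − (n+δ)·k gives f'(k) = n+δ, i.e. 0.47·k^(0.47−1) = 0.12, so k_gold = (0.47/0.12)^(1/0.53) ≈ 13.1435.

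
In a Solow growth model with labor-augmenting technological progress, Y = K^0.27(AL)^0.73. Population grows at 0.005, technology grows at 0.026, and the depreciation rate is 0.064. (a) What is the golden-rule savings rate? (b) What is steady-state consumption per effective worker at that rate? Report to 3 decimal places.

Break-even investment rate: n + g + δ = 0.005 + 0.026 + 0.064 = 0.095.
For Cobb-Douglas, s_gold equals capital's share: s_gold = 0.27.
Maximizing c = f(k) − (n+g+δ)·k gives f'(k) = n+g+δ, i.e. 0.27·k^(0.27−1) = 0.095, so k_gold = (0.27/0.095)^(1/0.73) ≈ 4.1824.
y_gold = 4.1824^0.27 ≈ 1.4716; c_gold = (1−0.27)·y_gold ≈ 1.0743.

(a) s_gold = 0.270; (b) c_gold ≈ 1.074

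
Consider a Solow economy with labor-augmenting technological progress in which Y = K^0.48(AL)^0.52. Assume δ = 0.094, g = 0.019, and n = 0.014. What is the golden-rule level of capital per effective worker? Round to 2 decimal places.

k_gold ≈ 12.90

Capital per effective worker breaks even when investment replaces (n + g + δ)·k; here n + g + δ = 0.127.
Setting f'(k) = n+g+δ gives 0.48·k^(0.48−1) = 0.127, hence k_gold = (0.48/0.127)^(1/0.52) ≈ 12.8961.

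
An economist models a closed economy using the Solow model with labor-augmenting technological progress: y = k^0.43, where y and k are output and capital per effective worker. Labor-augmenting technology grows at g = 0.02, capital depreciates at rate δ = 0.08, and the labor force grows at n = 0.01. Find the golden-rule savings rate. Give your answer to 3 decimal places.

Capital per effective worker breaks even when investment replaces (n + g + δ)·k; here n + g + δ = 0.11.
At the golden rule MPK = n+g+δ, and in any Cobb-Douglas steady state s = (n+g+δ)·k/y = MPK·k/y = capital's share 0.43.

s_gold = 0.430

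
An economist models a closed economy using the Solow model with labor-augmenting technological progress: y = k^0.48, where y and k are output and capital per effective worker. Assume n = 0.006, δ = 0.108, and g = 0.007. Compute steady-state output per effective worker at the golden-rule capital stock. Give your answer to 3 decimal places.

y_gold ≈ 3.568

Break-even investment rate: n + g + δ = 0.006 + 0.007 + 0.108 = 0.121.
At the golden rule the marginal product of capital equals n+g+δ: 0.48·k^(0.48−1) = 0.121. Solving, k_gold = (0.48/0.121)^(1/0.52) ≈ 14.1539.
Output: y_gold = k_gold^0.48 = 14.1539^0.48 ≈ 3.5680.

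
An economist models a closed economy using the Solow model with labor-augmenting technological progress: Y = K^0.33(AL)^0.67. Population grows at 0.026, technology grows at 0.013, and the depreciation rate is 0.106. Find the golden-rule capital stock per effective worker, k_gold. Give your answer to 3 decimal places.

The effective depreciation rate is n + g + δ = 0.026 + 0.013 + 0.106 = 0.145.
At the golden rule the marginal product of capital equals n+g+δ: 0.33·k^(0.33−1) = 0.145. Solving, k_gold = (0.33/0.145)^(1/0.67) ≈ 3.4124.

k_gold ≈ 3.412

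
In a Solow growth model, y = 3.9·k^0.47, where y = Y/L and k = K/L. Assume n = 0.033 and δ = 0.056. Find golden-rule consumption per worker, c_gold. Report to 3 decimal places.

c_gold ≈ 30.226

n + δ = 0.033 + 0.056 = 0.089.
At the golden rule the marginal product of capital equals n+δ: 0.47·3.9·k^(0.47−1) = 0.089. Solving, k_gold = (0.47·3.9/0.089)^(1/0.53) ≈ 301.1729.
y_gold = 3.9·301.1729^0.47 ≈ 57.0306.
c_gold = y_gold − (n+δ)·k_gold = 57.0306 − 0.089·301.1729 ≈ 30.2262.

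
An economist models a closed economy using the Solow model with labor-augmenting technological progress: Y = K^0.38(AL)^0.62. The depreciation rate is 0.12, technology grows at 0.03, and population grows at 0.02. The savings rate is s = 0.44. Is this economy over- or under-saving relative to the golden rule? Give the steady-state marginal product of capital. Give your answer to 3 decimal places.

over-saving; MPK ≈ 0.147

Break-even investment rate: n + g + δ = 0.02 + 0.03 + 0.12 = 0.17.
Steady-state k*: s·k^0.38 = 0.17·k gives k* = (0.44/0.17)^(1/0.62) ≈ 4.6359.
MPK = 0.38·4.6359^(-0.62) ≈ 0.1468.
MPK < n+g+δ = 0.17, so the economy is dynamically inefficient (over-saving).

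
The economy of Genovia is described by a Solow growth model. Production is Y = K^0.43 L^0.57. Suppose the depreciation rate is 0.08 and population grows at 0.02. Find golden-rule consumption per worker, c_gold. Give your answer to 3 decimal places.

Break-even investment rate: n + δ = 0.02 + 0.08 = 0.1.
Maximizing c = f(k) − (n+δ)·k gives f'(k) = n+δ, i.e. 0.43·k^(0.43−1) = 0.1, so k_gold = (0.43/0.1)^(1/0.57) ≈ 12.9225.
y_gold = 12.9225^0.43 ≈ 3.0052.
c_gold = y_gold − (n+δ)·k_gold = 3.0052 − 0.1·12.9225 ≈ 1.7130.

c_gold ≈ 1.713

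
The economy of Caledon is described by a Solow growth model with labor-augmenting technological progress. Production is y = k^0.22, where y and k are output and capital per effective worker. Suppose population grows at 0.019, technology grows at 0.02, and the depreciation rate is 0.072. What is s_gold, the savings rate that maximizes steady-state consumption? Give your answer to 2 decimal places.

The effective depreciation rate is n + g + δ = 0.019 + 0.02 + 0.072 = 0.111.
At the golden rule MPK = n+g+δ, and in any Cobb-Douglas steady state s = (n+g+δ)·k/y = MPK·k/y = capital's share 0.22.

s_gold = 0.22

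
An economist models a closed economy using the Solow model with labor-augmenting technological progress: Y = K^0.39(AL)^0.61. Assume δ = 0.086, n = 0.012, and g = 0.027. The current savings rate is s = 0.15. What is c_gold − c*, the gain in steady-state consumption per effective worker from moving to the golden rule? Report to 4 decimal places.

Δc ≈ 0.3075

n + g + δ = 0.012 + 0.027 + 0.086 = 0.125.
Current steady state (s = 0.15): k* = (0.15/0.125)^(1/0.61) ≈ 1.3484, y* = 1.3484^0.39 ≈ 1.1236, c* = (1−0.15)·1.1236 ≈ 0.9551.
Maximizing c = f(k) − (n+g+δ)·k gives f'(k) = n+g+δ, i.e. 0.39·k^(0.39−1) = 0.125, so k_gold = (0.39/0.125)^(1/0.61) ≈ 6.4579.
y_gold = 6.4579^0.39 ≈ 2.0698, c_gold = y_gold − 0.125·k_gold ≈ 1.2626.
Gain: Δc = 1.2626 − 0.9551 ≈ 0.3075.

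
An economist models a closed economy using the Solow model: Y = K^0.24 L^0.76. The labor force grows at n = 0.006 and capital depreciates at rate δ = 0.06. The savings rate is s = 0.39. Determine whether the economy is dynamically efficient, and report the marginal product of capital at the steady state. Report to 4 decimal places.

n + δ = 0.006 + 0.06 = 0.066.
Steady-state k*: s·k^0.24 = 0.066·k gives k* = (0.39/0.066)^(1/0.76) ≈ 10.3552.
MPK = 0.24·10.3552^(-0.76) ≈ 0.0406.
MPK < n+δ = 0.066, so the economy is dynamically inefficient (over-saving).

dynamically inefficient; MPK ≈ 0.0406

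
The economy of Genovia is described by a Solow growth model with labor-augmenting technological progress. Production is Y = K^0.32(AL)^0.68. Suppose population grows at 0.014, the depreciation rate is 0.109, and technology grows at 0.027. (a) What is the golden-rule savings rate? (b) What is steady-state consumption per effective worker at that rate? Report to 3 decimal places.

The effective depreciation rate is n + g + δ = 0.014 + 0.027 + 0.109 = 0.15.
For Cobb-Douglas, s_gold equals capital's share: s_gold = 0.32.
At the golden rule the marginal product of capital equals n+g+δ: 0.32·k^(0.32−1) = 0.15. Solving, k_gold = (0.32/0.15)^(1/0.68) ≈ 3.0473.
y_gold = 3.0473^0.32 ≈ 1.4284; c_gold = (1−0.32)·y_gold ≈ 0.9713.

(a) s_gold = 0.320; (b) c_gold ≈ 0.971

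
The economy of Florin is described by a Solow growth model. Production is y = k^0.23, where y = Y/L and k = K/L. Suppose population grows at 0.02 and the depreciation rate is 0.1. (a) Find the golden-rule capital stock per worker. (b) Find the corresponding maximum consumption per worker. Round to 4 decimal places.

n + δ = 0.02 + 0.1 = 0.12.
Setting f'(k) = n+δ gives 0.23·k^(0.23−1) = 0.12, hence k_gold = (0.23/0.12)^(1/0.77) ≈ 2.3278.
y_gold = 2.3278^0.23 ≈ 1.2145; c_gold = y_gold − 0.12·k_gold ≈ 0.9352.

(a) k_gold ≈ 2.3278; (b) c_gold ≈ 0.9352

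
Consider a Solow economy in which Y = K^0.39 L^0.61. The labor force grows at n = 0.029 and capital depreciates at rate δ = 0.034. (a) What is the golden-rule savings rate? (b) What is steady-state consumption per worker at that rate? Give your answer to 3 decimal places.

(a) s_gold = 0.390; (b) c_gold ≈ 1.957

n + δ = 0.029 + 0.034 = 0.063.
For Cobb-Douglas, s_gold equals capital's share: s_gold = 0.39.
Maximizing c = f(k) − (n+δ)·k gives f'(k) = n+δ, i.e. 0.39·k^(0.39−1) = 0.063, so k_gold = (0.39/0.063)^(1/0.61) ≈ 19.8568.
y_gold = 19.8568^0.39 ≈ 3.2076; c_gold = (1−0.39)·y_gold ≈ 1.9567.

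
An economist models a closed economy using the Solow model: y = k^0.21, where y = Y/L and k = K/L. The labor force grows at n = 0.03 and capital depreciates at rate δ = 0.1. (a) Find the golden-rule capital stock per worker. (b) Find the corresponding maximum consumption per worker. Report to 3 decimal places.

Break-even investment rate: n + δ = 0.03 + 0.1 = 0.13.
At the golden rule the marginal product of capital equals n+δ: 0.21·k^(0.21−1) = 0.13. Solving, k_gold = (0.21/0.13)^(1/0.79) ≈ 1.8350.
y_gold = 1.8350^0.21 ≈ 1.1360; c_gold = y_gold − 0.13·k_gold ≈ 0.8974.

(a) k_gold ≈ 1.835; (b) c_gold ≈ 0.897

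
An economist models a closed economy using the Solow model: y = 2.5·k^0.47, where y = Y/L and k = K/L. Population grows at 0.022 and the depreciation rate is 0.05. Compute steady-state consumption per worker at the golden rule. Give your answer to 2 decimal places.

c_gold ≈ 15.76

The effective depreciation rate is n + δ = 0.022 + 0.05 = 0.072.
At the golden rule the marginal product of capital equals n+δ: 0.47·2.5·k^(0.47−1) = 0.072. Solving, k_gold = (0.47·2.5/0.072)^(1/0.53) ≈ 194.1437.
y_gold = 2.5·194.1437^0.47 ≈ 29.7412.
c_gold = y_gold − (n+δ)·k_gold = 29.7412 − 0.072·194.1437 ≈ 15.7628.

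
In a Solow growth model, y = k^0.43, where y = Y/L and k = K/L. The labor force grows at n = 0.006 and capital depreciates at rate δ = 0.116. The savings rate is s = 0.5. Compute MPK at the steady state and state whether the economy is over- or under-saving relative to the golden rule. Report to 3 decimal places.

over-saving; MPK ≈ 0.105

The effective depreciation rate is n + δ = 0.006 + 0.116 = 0.122.
Steady-state k*: s·k^0.43 = 0.122·k gives k* = (0.5/0.122)^(1/0.57) ≈ 11.8783.
MPK = 0.43·11.8783^(-0.57) ≈ 0.1049.
MPK < n+δ = 0.122, so the economy is dynamically inefficient (over-saving).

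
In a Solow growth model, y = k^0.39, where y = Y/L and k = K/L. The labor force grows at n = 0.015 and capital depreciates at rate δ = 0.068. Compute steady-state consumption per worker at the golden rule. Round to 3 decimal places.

n + δ = 0.015 + 0.068 = 0.083.
Golden rule sets MPK = n+δ: 0.39·k^(0.39−1) = 0.083, so k_gold = (0.39/0.083)^(1/0.61) ≈ 12.6362.
y_gold = 12.6362^0.39 ≈ 2.6892.
c_gold = y_gold − (n+δ)·k_gold = 2.6892 − 0.083·12.6362 ≈ 1.6404.

c_gold ≈ 1.640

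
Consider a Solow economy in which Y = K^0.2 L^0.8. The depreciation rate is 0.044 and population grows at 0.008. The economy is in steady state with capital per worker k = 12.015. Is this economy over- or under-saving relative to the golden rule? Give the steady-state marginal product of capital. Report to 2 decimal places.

The effective depreciation rate is n + δ = 0.008 + 0.044 = 0.052.
MPK = 0.2·k^(0.2−1) = 0.2·12.015^(-0.8) ≈ 0.0274.
MPK < 0.052, so the economy is dynamically inefficient (over-saving).

over-saving; MPK ≈ 0.03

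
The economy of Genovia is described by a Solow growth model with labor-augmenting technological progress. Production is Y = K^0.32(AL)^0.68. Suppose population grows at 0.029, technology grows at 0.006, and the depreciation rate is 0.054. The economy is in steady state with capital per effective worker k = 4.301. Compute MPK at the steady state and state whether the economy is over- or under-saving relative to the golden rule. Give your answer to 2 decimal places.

The effective depreciation rate is n + g + δ = 0.029 + 0.006 + 0.054 = 0.089.
MPK = 0.32·k^(0.32−1) = 0.32·4.301^(-0.68) ≈ 0.1187.
MPK > 0.089, so the economy is dynamically efficient (under-saving).

under-saving; MPK ≈ 0.12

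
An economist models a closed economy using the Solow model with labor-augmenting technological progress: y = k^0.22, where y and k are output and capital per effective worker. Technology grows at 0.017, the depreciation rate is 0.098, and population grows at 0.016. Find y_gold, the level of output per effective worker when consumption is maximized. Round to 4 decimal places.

y_gold ≈ 1.1575

Capital per effective worker breaks even when investment replaces (n + g + δ)·k; here n + g + δ = 0.131.
At the golden rule the marginal product of capital equals n+g+δ: 0.22·k^(0.22−1) = 0.131. Solving, k_gold = (0.22/0.131)^(1/0.78) ≈ 1.9438.
Output: y_gold = k_gold^0.22 = 1.9438^0.22 ≈ 1.1575.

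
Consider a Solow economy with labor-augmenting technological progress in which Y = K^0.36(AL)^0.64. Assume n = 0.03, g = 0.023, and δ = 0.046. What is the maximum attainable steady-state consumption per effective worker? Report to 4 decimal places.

c_gold ≈ 1.3230

The effective depreciation rate is n + g + δ = 0.03 + 0.023 + 0.046 = 0.099.
Setting f'(k) = n+g+δ gives 0.36·k^(0.36−1) = 0.099, hence k_gold = (0.36/0.099)^(1/0.64) ≈ 7.5170.
y_gold = 7.5170^0.36 ≈ 2.0672.
c_gold = y_gold − (n+g+δ)·k_gold = 2.0672 − 0.099·7.5170 ≈ 1.3230.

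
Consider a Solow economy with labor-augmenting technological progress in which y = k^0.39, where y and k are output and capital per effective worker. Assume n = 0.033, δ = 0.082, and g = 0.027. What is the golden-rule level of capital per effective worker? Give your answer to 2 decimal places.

k_gold ≈ 5.24

n + g + δ = 0.033 + 0.027 + 0.082 = 0.142.
At the golden rule the marginal product of capital equals n+g+δ: 0.39·k^(0.39−1) = 0.142. Solving, k_gold = (0.39/0.142)^(1/0.61) ≈ 5.2397.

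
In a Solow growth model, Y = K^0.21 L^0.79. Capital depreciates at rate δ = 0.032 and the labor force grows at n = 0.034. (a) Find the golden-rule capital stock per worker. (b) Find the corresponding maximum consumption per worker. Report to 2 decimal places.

(a) k_gold ≈ 4.33; (b) c_gold ≈ 1.07

Capital per worker breaks even when investment replaces (n + δ)·k; here n + δ = 0.066.
Maximizing c = f(k) − (n+δ)·k gives f'(k) = n+δ, i.e. 0.21·k^(0.21−1) = 0.066, so k_gold = (0.21/0.066)^(1/0.79) ≈ 4.3281.
y_gold = 4.3281^0.21 ≈ 1.3603; c_gold = y_gold − 0.066·k_gold ≈ 1.0746.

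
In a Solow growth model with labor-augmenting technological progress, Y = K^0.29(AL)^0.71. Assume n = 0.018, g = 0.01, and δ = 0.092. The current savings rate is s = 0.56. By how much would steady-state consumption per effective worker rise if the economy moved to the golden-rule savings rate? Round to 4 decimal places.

Δc ≈ 0.1926

Break-even investment rate: n + g + δ = 0.018 + 0.01 + 0.092 = 0.12.
Current steady state (s = 0.56): k* = (0.56/0.12)^(1/0.71) ≈ 8.7551, y* = 8.7551^0.29 ≈ 1.8761, c* = (1−0.56)·1.8761 ≈ 0.8255.
Golden rule sets MPK = n+g+δ: 0.29·k^(0.29−1) = 0.12, so k_gold = (0.29/0.12)^(1/0.71) ≈ 3.4653.
y_gold = 3.4653^0.29 ≈ 1.4339, c_gold = y_gold − 0.12·k_gold ≈ 1.0181.
Gain: Δc = 1.0181 − 0.8255 ≈ 0.1926.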